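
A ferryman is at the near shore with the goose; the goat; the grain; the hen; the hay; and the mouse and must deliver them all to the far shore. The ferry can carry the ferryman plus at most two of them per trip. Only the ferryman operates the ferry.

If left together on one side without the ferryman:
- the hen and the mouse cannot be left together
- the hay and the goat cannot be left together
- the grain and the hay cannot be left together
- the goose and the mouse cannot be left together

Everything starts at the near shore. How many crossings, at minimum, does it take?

7

Counting alone: the ferryman can take at most 2 across per trip to the far shore, so moving all 6 needs at least 3 loaded trips out, with a return between consecutive ones — at least 5 crossings.
The safety rule pushes this higher. Following every safe sequence of crossings, the most of the 6 that can be at the far shore as the ferry arrives there on crossing 5 is 5 — never all 6.
So no plan with fewer than 7 crossings exists, and this one achieves 7:
1. Ferryman goes to the far shore with the hay and the mouse.
2. Ferryman goes back to the near shore alone.
3. Ferryman goes to the far shore with the goat and the goose.
4. Ferryman goes back to the near shore with the hay and the mouse.
5. Ferryman goes to the far shore with the grain and the hen.
6. Ferryman goes back to the near shore alone.
7. Ferryman goes to the far shore with the hay and the mouse.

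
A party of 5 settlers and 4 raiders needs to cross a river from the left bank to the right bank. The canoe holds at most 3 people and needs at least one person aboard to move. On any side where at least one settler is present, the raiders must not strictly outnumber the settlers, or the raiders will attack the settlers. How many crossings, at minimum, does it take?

7

Counting alone: each trip to the right bank takes at most 3 across and each return brings at least 1 back, so after t trips out (and t−1 returns) at most 3t − (t−1) of the 9 are across; that first reaches 9 at t = 4, so at least 7 crossings are needed.
The plan below uses exactly 7 crossings, so it is optimal:
1. 3 raiders → the right bank.  (the left bank: 5S 1R; the right bank: 0S 3R)
2. 1 raider ← the left bank.  (the left bank: 5S 2R; the right bank: 0S 2R)
3. 3 settlers → the right bank.  (the left bank: 2S 2R; the right bank: 3S 2R)
4. 1 settler ← the left bank.  (the left bank: 3S 2R; the right bank: 2S 2R)
5. 2 settlers and 1 raider → the right bank.  (the left bank: 1S 1R; the right bank: 4S 3R)
6. 1 settler ← the left bank.  (the left bank: 2S 1R; the right bank: 3S 3R)
7. 2 settlers and 1 raider → the right bank.  (the left bank: 0S 0R; the right bank: 5S 4R)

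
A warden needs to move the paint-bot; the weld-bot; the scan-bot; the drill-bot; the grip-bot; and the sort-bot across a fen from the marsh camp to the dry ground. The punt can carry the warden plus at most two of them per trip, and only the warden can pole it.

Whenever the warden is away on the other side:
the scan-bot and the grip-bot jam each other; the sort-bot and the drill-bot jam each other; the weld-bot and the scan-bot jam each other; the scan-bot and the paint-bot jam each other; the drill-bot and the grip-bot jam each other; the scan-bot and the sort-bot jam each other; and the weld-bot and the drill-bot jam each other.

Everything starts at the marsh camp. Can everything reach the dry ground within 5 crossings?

No

Counting alone: the warden can take at most 2 across per trip to the dry ground, so moving all 6 needs at least 3 loaded trips out, with a return between consecutive ones — at least 5 crossings.
The safety rule pushes this higher. Following every safe sequence of crossings, the most of the 6 that can be at the dry ground as the punt arrives there on crossing 5 is 4 — never all 6.
So the move cannot be finished within 5 crossings. (The shortest complete plan takes 7:)
1. Warden goes to the dry ground with the drill-bot and the scan-bot.  [the marsh camp: the grip-bot, the paint-bot, the sort-bot, the weld-bot | the dry ground: the drill-bot, the scan-bot]
2. Warden goes back to the marsh camp alone.  [the marsh camp: the grip-bot, the paint-bot, the sort-bot, the weld-bot | the dry ground: the drill-bot, the scan-bot]
3. Warden goes to the dry ground with the paint-bot and the weld-bot.  [the marsh camp: the grip-bot, the sort-bot | the dry ground: the drill-bot, the paint-bot, the scan-bot, the weld-bot]
4. Warden goes back to the marsh camp with the drill-bot and the scan-bot.  [the marsh camp: the drill-bot, the grip-bot, the scan-bot, the sort-bot | the dry ground: the paint-bot, the weld-bot]
5. Warden goes to the dry ground with the grip-bot and the sort-bot.  [the marsh camp: the drill-bot, the scan-bot | the dry ground: the grip-bot, the paint-bot, the sort-bot, the weld-bot]
6. Warden goes back to the marsh camp alone.  [the marsh camp: the drill-bot, the scan-bot | the dry ground: the grip-bot, the paint-bot, the sort-bot, the weld-bot]
7. Warden goes to the dry ground with the drill-bot and the scan-bot.  [the marsh camp: — | the dry ground: the drill-bot, the grip-bot, the paint-bot, the scan-bot, the sort-bot, the weld-bot]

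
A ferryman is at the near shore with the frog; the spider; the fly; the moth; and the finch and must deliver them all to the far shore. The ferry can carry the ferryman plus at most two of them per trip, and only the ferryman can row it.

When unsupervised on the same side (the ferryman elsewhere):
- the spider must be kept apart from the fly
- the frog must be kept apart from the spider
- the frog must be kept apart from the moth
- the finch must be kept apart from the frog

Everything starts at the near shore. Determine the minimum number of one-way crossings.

5

Counting alone: the ferryman can take at most 2 across per trip to the far shore, so moving all 5 needs at least 3 loaded trips out, with a return between consecutive ones — at least 5 crossings.
The plan below uses exactly 5 crossings, so it is optimal:
1. Ferryman goes to the far shore with the frog and the spider.  [the near shore: the finch, the fly, the moth | the far shore: the frog, the spider]
2. Ferryman goes back to the near shore with the frog.  [the near shore: the finch, the fly, the frog, the moth | the far shore: the spider]
3. Ferryman goes to the far shore with the finch and the moth.  [the near shore: the fly, the frog | the far shore: the finch, the moth, the spider]
4. Ferryman goes back to the near shore alone.  [the near shore: the fly, the frog | the far shore: the finch, the moth, the spider]
5. Ferryman goes to the far shore with the fly and the frog.  [the near shore: — | the far shore: the finch, the fly, the frog, the moth, the spider]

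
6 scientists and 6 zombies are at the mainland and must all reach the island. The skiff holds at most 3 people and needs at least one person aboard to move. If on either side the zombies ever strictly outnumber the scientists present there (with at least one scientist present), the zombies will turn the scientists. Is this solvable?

No

Following every safe sequence of crossings from the start, the most of the 12 that can be at the island as the skiff arrives there on crossings 1, 3, 5 is 3, 5, 6 respectively; the best ever achieved is 6 of 12.
From crossing 7 on, no configuration arises that was not already reachable earlier: only 17 distinct safe configurations (who is on which side, and where the skiff is) can ever be reached, none of them has everyone across, and every continuation just revisits them. They are: 0 scientists + 0 zombies across (skiff back at the start); 0 scientists + 1 zombie across (skiff there); 0 scientists + 1 zombie across (skiff back at the start); 0 scientists + 2 zombies across (skiff there); 0 scientists + 2 zombies across (skiff back at the start); 0 scientists + 3 zombies across (skiff there); 0 scientists + 3 zombies across (skiff back at the start); 0 scientists + 4 zombies across (skiff there); 0 scientists + 4 zombies across (skiff back at the start); 0 scientists + 5 zombies across (skiff there); 0 scientists + 5 zombies across (skiff back at the start); 0 scientists + 6 zombies across (skiff there); 1 scientist + 1 zombie across (skiff there); 1 scientist + 1 zombie across (skiff back at the start); 2 scientists + 2 zombies across (skiff there); 2 scientists + 2 zombies across (skiff back at the start); 3 scientists + 3 zombies across (skiff there). So no valid plan exists.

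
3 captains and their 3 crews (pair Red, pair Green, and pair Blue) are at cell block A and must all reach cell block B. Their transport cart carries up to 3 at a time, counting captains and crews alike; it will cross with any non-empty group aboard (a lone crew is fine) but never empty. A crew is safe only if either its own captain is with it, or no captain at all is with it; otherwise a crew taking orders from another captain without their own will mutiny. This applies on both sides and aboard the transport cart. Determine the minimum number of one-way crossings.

5

Counting alone: each trip to cell block B takes at most 3 across and each return brings at least 1 back, so after t trips out (and t−1 returns) at most 3t − (t−1) of the 6 are across; that first reaches 6 at t = 3, so at least 5 crossings are needed.
The plan below uses exactly 5 crossings, so it is optimal:
1. captain Red and crew Red cross → cell block B.
2. captain Red crosses ← cell block A.
3. captain Blue, captain Green, and captain Red cross → cell block B.
4. crew Red crosses ← cell block A.
5. crew Blue, crew Green, and crew Red cross → cell block B.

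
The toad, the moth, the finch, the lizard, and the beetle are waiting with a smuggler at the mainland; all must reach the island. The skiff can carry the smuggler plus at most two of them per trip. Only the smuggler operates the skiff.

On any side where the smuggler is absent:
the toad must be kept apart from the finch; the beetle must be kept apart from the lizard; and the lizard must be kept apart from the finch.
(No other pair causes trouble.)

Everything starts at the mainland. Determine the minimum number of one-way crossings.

Counting alone: the smuggler can take at most 2 across per trip to the island, so moving all 5 needs at least 3 loaded trips out, with a return between consecutive ones — at least 5 crossings.
The plan below uses exactly 5 crossings, so it is optimal:
1. Smuggler goes to the island with the lizard and the toad.
2. Smuggler goes back to the mainland alone.
3. Smuggler goes to the island with the moth.
4. Smuggler goes back to the mainland alone.
5. Smuggler goes to the island with the beetle and the finch.

5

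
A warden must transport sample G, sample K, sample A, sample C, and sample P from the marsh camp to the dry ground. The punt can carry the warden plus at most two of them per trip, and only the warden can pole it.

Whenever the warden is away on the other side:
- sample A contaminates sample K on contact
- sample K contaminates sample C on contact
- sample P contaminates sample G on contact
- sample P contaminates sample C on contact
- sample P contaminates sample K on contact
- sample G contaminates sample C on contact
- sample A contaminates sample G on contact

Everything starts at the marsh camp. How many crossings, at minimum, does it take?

Whatever the first load, the items left behind include a forbidden pair without the warden. No opening move is safe, so no plan exists.

impossible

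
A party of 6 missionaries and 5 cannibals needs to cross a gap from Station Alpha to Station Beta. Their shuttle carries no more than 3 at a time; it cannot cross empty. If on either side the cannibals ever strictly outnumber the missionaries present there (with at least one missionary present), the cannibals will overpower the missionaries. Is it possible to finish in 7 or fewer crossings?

No

Counting alone: each trip to Station Beta takes at most 3 across and each return brings at least 1 back, so after t trips out (and t−1 returns) at most 3t − (t−1) of the 11 are across; that first reaches 11 at t = 5, so at least 9 crossings are needed.
Since 7 < 9, 7 crossings cannot be enough. (The shortest complete plan in fact takes 9:)
1. 3 cannibals → Station Beta.  (Station Alpha: 6M 2C; Station Beta: 0M 3C)
2. 1 cannibal ← Station Alpha.  (Station Alpha: 6M 3C; Station Beta: 0M 2C)
3. 3 missionaries → Station Beta.  (Station Alpha: 3M 3C; Station Beta: 3M 2C)
4. 1 missionary ← Station Alpha.  (Station Alpha: 4M 3C; Station Beta: 2M 2C)
5. 2 missionaries and 1 cannibal → Station Beta.  (Station Alpha: 2M 2C; Station Beta: 4M 3C)
6. 1 missionary ← Station Alpha.  (Station Alpha: 3M 2C; Station Beta: 3M 3C)
7. 2 missionaries and 1 cannibal → Station Beta.  (Station Alpha: 1M 1C; Station Beta: 5M 4C)
8. 1 missionary ← Station Alpha.  (Station Alpha: 2M 1C; Station Beta: 4M 4C)
9. 2 missionaries and 1 cannibal → Station Beta.  (Station Alpha: 0M 0C; Station Beta: 6M 5C)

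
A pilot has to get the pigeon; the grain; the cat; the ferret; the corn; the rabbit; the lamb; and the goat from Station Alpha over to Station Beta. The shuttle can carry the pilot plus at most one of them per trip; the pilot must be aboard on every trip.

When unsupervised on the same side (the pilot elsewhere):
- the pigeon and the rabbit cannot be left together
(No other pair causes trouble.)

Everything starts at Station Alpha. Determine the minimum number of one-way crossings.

Counting alone: the pilot can take at most 1 across per trip to Station Beta, so moving all 8 needs at least 8 loaded trips out, with a return between consecutive ones — at least 15 crossings.
The plan below uses exactly 15 crossings, so it is optimal:
1. Pilot goes to Station Beta with the pigeon.
2. Pilot goes back to Station Alpha alone.
3. Pilot goes to Station Beta with the grain.
4. Pilot goes back to Station Alpha alone.
5. Pilot goes to Station Beta with the cat.
6. Pilot goes back to Station Alpha alone.
7. Pilot goes to Station Beta with the ferret.
8. Pilot goes back to Station Alpha alone.
9. Pilot goes to Station Beta with the corn.
10. Pilot goes back to Station Alpha alone.
11. Pilot goes to Station Beta with the lamb.
12. Pilot goes back to Station Alpha alone.
13. Pilot goes to Station Beta with the goat.
14. Pilot goes back to Station Alpha alone.
15. Pilot goes to Station Beta with the rabbit.

15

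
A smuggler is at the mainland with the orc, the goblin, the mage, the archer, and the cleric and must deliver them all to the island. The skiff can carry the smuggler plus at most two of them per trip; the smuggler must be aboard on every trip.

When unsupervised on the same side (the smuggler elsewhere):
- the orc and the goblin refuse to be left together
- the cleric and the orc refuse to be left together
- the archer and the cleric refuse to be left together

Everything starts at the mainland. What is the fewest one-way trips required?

Counting alone: the smuggler can take at most 2 across per trip to the island, so moving all 5 needs at least 3 loaded trips out, with a return between consecutive ones — at least 5 crossings.
The plan below uses exactly 5 crossings, so it is optimal:
1. Smuggler goes to the island with the archer and the orc.  [the mainland: the cleric, the goblin, the mage | the island: the archer, the orc]
2. Smuggler goes back to the mainland alone.  [the mainland: the cleric, the goblin, the mage | the island: the archer, the orc]
3. Smuggler goes to the island with the mage.  [the mainland: the cleric, the goblin | the island: the archer, the mage, the orc]
4. Smuggler goes back to the mainland alone.  [the mainland: the cleric, the goblin | the island: the archer, the mage, the orc]
5. Smuggler goes to the island with the cleric and the goblin.  [the mainland: — | the island: the archer, the cleric, the goblin, the mage, the orc]

5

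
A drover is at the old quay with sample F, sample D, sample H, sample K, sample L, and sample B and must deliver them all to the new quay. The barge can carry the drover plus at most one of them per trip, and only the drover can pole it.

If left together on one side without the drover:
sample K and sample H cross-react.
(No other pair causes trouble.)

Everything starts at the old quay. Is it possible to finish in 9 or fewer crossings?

Counting alone: the drover can take at most 1 across per trip to the new quay, so moving all 6 needs at least 6 loaded trips out, with a return between consecutive ones — at least 11 crossings.
Since 9 < 11, 9 crossings cannot be enough. (The shortest complete plan in fact takes 11:)
1. Drover goes to the new quay with sample H.
2. Drover goes back to the old quay alone.
3. Drover goes to the new quay with sample F.
4. Drover goes back to the old quay alone.
5. Drover goes to the new quay with sample D.
6. Drover goes back to the old quay alone.
7. Drover goes to the new quay with sample L.
8. Drover goes back to the old quay alone.
9. Drover goes to the new quay with sample B.
10. Drover goes back to the old quay alone.
11. Drover goes to the new quay with sample K.

No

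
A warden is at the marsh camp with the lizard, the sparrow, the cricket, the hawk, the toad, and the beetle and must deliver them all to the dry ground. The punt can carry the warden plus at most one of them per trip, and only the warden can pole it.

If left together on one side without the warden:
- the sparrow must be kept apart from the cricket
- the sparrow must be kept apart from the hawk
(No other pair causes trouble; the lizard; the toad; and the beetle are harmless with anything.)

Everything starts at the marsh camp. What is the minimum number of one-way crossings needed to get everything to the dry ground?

13

Counting alone: the warden can take at most 1 across per trip to the dry ground, so moving all 6 needs at least 6 loaded trips out, with a return between consecutive ones — at least 11 crossings.
The safety rule pushes this higher. Following every safe sequence of crossings, the most of the 6 that can be at the dry ground as the punt arrives there on crossing 11 is 5 — never all 6.
So no plan with fewer than 13 crossings exists, and this one achieves 13:
1. Warden goes to the dry ground with the sparrow.  [the marsh camp: the beetle, the cricket, the hawk, the lizard, the toad | the dry ground: the sparrow]
2. Warden goes back to the marsh camp alone.  [the marsh camp: the beetle, the cricket, the hawk, the lizard, the toad | the dry ground: the sparrow]
3. Warden goes to the dry ground with the lizard.  [the marsh camp: the beetle, the cricket, the hawk, the toad | the dry ground: the lizard, the sparrow]
4. Warden goes back to the marsh camp alone.  [the marsh camp: the beetle, the cricket, the hawk, the toad | the dry ground: the lizard, the sparrow]
5. Warden goes to the dry ground with the cricket.  [the marsh camp: the beetle, the hawk, the toad | the dry ground: the cricket, the lizard, the sparrow]
6. Warden goes back to the marsh camp with the sparrow.  [the marsh camp: the beetle, the hawk, the sparrow, the toad | the dry ground: the cricket, the lizard]
7. Warden goes to the dry ground with the hawk.  [the marsh camp: the beetle, the sparrow, the toad | the dry ground: the cricket, the hawk, the lizard]
8. Warden goes back to the marsh camp alone.  [the marsh camp: the beetle, the sparrow, the toad | the dry ground: the cricket, the hawk, the lizard]
9. Warden goes to the dry ground with the toad.  [the marsh camp: the beetle, the sparrow | the dry ground: the cricket, the hawk, the lizard, the toad]
10. Warden goes back to the marsh camp alone.  [the marsh camp: the beetle, the sparrow | the dry ground: the cricket, the hawk, the lizard, the toad]
11. Warden goes to the dry ground with the beetle.  [the marsh camp: the sparrow | the dry ground: the beetle, the cricket, the hawk, the lizard, the toad]
12. Warden goes back to the marsh camp alone.  [the marsh camp: the sparrow | the dry ground: the beetle, the cricket, the hawk, the lizard, the toad]
13. Warden goes to the dry ground with the sparrow.  [the marsh camp: — | the dry ground: the beetle, the cricket, the hawk, the lizard, the sparrow, the toad]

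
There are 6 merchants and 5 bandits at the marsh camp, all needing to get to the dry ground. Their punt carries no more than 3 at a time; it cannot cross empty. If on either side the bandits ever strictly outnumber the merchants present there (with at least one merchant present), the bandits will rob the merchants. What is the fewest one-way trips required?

9

Counting alone: each trip to the dry ground takes at most 3 across and each return brings at least 1 back, so after t trips out (and t−1 returns) at most 3t − (t−1) of the 11 are across; that first reaches 11 at t = 5, so at least 9 crossings are needed.
The plan below uses exactly 9 crossings, so it is optimal:
1. 3 bandits → the dry ground.  (the marsh camp: 6M 2B; the dry ground: 0M 3B)
2. 1 bandit ← the marsh camp.  (the marsh camp: 6M 3B; the dry ground: 0M 2B)
3. 3 merchants → the dry ground.  (the marsh camp: 3M 3B; the dry ground: 3M 2B)
4. 1 merchant ← the marsh camp.  (the marsh camp: 4M 3B; the dry ground: 2M 2B)
5. 2 merchants and 1 bandit → the dry ground.  (the marsh camp: 2M 2B; the dry ground: 4M 3B)
6. 1 merchant ← the marsh camp.  (the marsh camp: 3M 2B; the dry ground: 3M 3B)
7. 2 merchants and 1 bandit → the dry ground.  (the marsh camp: 1M 1B; the dry ground: 5M 4B)
8. 1 merchant ← the marsh camp.  (the marsh camp: 2M 1B; the dry ground: 4M 4B)
9. 2 merchants and 1 bandit → the dry ground.  (the marsh camp: 0M 0B; the dry ground: 6M 5B)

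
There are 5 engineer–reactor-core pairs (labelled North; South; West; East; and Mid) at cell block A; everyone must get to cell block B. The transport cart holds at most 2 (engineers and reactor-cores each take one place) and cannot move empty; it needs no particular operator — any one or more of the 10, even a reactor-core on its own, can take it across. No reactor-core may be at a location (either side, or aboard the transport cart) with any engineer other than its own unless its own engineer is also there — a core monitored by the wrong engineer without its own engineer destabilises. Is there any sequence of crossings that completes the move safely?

No

Following every safe sequence of crossings from the start, the most of the 10 that can be at cell block B as the transport cart arrives there on crossings 1, 3, 5, 7 is 2, 3, 4, 5 respectively; the best ever achieved is 5 of 10.
From crossing 9 on, no configuration arises that was not already reachable earlier: only 82 distinct safe configurations (who is on which side, and where the transport cart is) can ever be reached, none of them has everyone across, and every continuation just revisits them. So no valid plan exists.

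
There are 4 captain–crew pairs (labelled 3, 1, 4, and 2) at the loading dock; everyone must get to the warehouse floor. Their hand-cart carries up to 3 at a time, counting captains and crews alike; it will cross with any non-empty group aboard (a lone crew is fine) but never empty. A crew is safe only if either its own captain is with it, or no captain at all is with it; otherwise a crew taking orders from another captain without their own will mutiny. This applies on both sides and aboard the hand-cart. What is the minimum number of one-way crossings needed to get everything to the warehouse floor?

Counting alone: each trip to the warehouse floor takes at most 3 across and each return brings at least 1 back, so after t trips out (and t−1 returns) at most 3t − (t−1) of the 8 are across; that first reaches 8 at t = 4, so at least 7 crossings are needed.
The safety rule pushes this higher. Following every safe sequence of crossings, the most of the 8 that can be at the warehouse floor as the hand-cart arrives there on crossing 7 is 7 — never all 8.
So no plan with fewer than 9 crossings exists, and this one achieves 9:
1. captain 3 and crew 3 cross → the warehouse floor.
2. captain 3 crosses ← the loading dock.
3. captain 1, captain 3, and crew 1 cross → the warehouse floor.
4. captain 3 and crew 3 cross ← the loading dock.
5. captain 2, captain 3, and captain 4 cross → the warehouse floor.
6. crew 1 crosses ← the loading dock.
7. crew 1 and crew 3 cross → the warehouse floor.
8. crew 3 crosses ← the loading dock.
9. crew 2, crew 3, and crew 4 cross → the warehouse floor.

9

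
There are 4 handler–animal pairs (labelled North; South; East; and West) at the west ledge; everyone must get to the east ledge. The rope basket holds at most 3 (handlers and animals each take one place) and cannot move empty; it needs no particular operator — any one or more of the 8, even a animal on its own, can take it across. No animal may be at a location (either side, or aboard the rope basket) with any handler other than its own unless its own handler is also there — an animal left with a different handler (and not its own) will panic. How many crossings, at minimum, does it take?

Counting alone: each trip to the east ledge takes at most 3 across and each return brings at least 1 back, so after t trips out (and t−1 returns) at most 3t − (t−1) of the 8 are across; that first reaches 8 at t = 4, so at least 7 crossings are needed.
The safety rule pushes this higher. Following every safe sequence of crossings, the most of the 8 that can be at the east ledge as the rope basket arrives there on crossing 7 is 7 — never all 8.
So no plan with fewer than 9 crossings exists, and this one achieves 9:
1. animal North and handler North cross → the east ledge.
2. handler North crosses ← the west ledge.
3. animal South, handler North, and handler South cross → the east ledge.
4. animal North and handler North cross ← the west ledge.
5. handler East, handler North, and handler West cross → the east ledge.
6. animal South crosses ← the west ledge.
7. animal North and animal South cross → the east ledge.
8. animal North crosses ← the west ledge.
9. animal East, animal North, and animal West cross → the east ledge.

9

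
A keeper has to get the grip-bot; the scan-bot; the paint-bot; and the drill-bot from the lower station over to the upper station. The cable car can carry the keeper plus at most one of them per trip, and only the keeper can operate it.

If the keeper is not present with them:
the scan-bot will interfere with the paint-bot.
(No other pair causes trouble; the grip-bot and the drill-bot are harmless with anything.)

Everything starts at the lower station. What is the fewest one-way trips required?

Counting alone: the keeper can take at most 1 across per trip to the upper station, so moving all 4 needs at least 4 loaded trips out, with a return between consecutive ones — at least 7 crossings.
The plan below uses exactly 7 crossings, so it is optimal:
1. Keeper goes to the upper station with the scan-bot.
2. Keeper goes back to the lower station alone.
3. Keeper goes to the upper station with the grip-bot.
4. Keeper goes back to the lower station alone.
5. Keeper goes to the upper station with the drill-bot.
6. Keeper goes back to the lower station alone.
7. Keeper goes to the upper station with the paint-bot.

7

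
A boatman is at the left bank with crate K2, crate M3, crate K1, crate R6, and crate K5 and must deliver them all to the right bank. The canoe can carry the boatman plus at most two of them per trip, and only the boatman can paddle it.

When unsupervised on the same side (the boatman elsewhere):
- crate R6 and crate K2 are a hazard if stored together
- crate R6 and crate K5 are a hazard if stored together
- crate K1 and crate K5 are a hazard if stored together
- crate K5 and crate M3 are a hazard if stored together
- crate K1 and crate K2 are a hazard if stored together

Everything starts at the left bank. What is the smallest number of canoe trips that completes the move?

7

Counting alone: the boatman can take at most 2 across per trip to the right bank, so moving all 5 needs at least 3 loaded trips out, with a return between consecutive ones — at least 5 crossings.
The safety rule pushes this higher. Following every safe sequence of crossings, the most of the 5 that can be at the right bank as the canoe arrives there on crossing 5 is 4 — never all 5.
So no plan with fewer than 7 crossings exists, and this one achieves 7:
1. Boatman goes to the right bank with crate K2 and crate K5.  [the left bank: crate K1, crate M3, crate R6 | the right bank: crate K2, crate K5]
2. Boatman goes back to the left bank alone.  [the left bank: crate K1, crate M3, crate R6 | the right bank: crate K2, crate K5]
3. Boatman goes to the right bank with crate M3.  [the left bank: crate K1, crate R6 | the right bank: crate K2, crate K5, crate M3]
4. Boatman goes back to the left bank with crate K5.  [the left bank: crate K1, crate K5, crate R6 | the right bank: crate K2, crate M3]
5. Boatman goes to the right bank with crate K1 and crate R6.  [the left bank: crate K5 | the right bank: crate K1, crate K2, crate M3, crate R6]
6. Boatman goes back to the left bank with crate K2.  [the left bank: crate K2, crate K5 | the right bank: crate K1, crate M3, crate R6]
7. Boatman goes to the right bank with crate K2 and crate K5.  [the left bank: — | the right bank: crate K1, crate K2, crate K5, crate M3, crate R6]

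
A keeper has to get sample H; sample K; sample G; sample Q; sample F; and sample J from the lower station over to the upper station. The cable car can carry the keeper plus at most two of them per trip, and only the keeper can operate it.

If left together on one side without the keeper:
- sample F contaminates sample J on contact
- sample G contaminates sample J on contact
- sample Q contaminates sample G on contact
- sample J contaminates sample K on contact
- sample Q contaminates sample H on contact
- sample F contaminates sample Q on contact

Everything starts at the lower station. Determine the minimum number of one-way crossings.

Counting alone: the keeper can take at most 2 across per trip to the upper station, so moving all 6 needs at least 3 loaded trips out, with a return between consecutive ones — at least 5 crossings.
The safety rule pushes this higher. Following every safe sequence of crossings, the most of the 6 that can be at the upper station as the cable car arrives there on crossing 5 is 4 — never all 6.
So no plan with fewer than 7 crossings exists, and this one achieves 7:
1. Keeper goes to the upper station with sample J and sample Q.  [the lower station: sample F, sample G, sample H, sample K | the upper station: sample J, sample Q]
2. Keeper goes back to the lower station alone.  [the lower station: sample F, sample G, sample H, sample K | the upper station: sample J, sample Q]
3. Keeper goes to the upper station with sample H and sample K.  [the lower station: sample F, sample G | the upper station: sample H, sample J, sample K, sample Q]
4. Keeper goes back to the lower station with sample J and sample Q.  [the lower station: sample F, sample G, sample J, sample Q | the upper station: sample H, sample K]
5. Keeper goes to the upper station with sample F and sample G.  [the lower station: sample J, sample Q | the upper station: sample F, sample G, sample H, sample K]
6. Keeper goes back to the lower station alone.  [the lower station: sample J, sample Q | the upper station: sample F, sample G, sample H, sample K]
7. Keeper goes to the upper station with sample J and sample Q.  [the lower station: — | the upper station: sample F, sample G, sample H, sample J, sample K, sample Q]

7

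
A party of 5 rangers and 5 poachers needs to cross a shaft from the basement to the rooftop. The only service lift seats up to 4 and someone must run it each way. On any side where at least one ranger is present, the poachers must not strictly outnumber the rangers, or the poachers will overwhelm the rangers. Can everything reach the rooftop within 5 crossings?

No

Counting alone: each trip to the rooftop takes at most 4 across and each return brings at least 1 back, so after t trips out (and t−1 returns) at most 4t − (t−1) of the 10 are across; that first reaches 10 at t = 3, so at least 5 crossings are needed.
The safety rule pushes this higher. Following every safe sequence of crossings, the most of the 10 that can be at the rooftop as the service lift arrives there on crossing 5 is 9 — never all 10.
So the move cannot be finished within 5 crossings. (The shortest complete plan takes 7:)
1. 2 poachers → the rooftop.  (the basement: 5R 3P; the rooftop: 0R 2P)
2. 1 poacher ← the basement.  (the basement: 5R 4P; the rooftop: 0R 1P)
3. 4 poachers → the rooftop.  (the basement: 5R 0P; the rooftop: 0R 5P)
4. 1 poacher ← the basement.  (the basement: 5R 1P; the rooftop: 0R 4P)
5. 4 rangers → the rooftop.  (the basement: 1R 1P; the rooftop: 4R 4P)
6. 1 ranger and 1 poacher ← the basement.  (the basement: 2R 2P; the rooftop: 3R 3P)
7. 2 rangers and 2 poachers → the rooftop.  (the basement: 0R 0P; the rooftop: 5R 5P)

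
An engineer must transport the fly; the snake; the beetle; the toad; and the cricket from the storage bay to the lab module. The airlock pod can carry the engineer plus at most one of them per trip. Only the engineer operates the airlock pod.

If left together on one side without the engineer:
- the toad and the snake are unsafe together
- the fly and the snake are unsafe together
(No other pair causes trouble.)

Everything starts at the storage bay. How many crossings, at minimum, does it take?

11

Counting alone: the engineer can take at most 1 across per trip to the lab module, so moving all 5 needs at least 5 loaded trips out, with a return between consecutive ones — at least 9 crossings.
The safety rule pushes this higher. Following every safe sequence of crossings, the most of the 5 that can be at the lab module as the airlock pod arrives there on crossing 9 is 4 — never all 5.
So no plan with fewer than 11 crossings exists, and this one achieves 11:
1. Engineer goes to the lab module with the snake.  [the storage bay: the beetle, the cricket, the fly, the toad | the lab module: the snake]
2. Engineer goes back to the storage bay alone.  [the storage bay: the beetle, the cricket, the fly, the toad | the lab module: the snake]
3. Engineer goes to the lab module with the fly.  [the storage bay: the beetle, the cricket, the toad | the lab module: the fly, the snake]
4. Engineer goes back to the storage bay with the snake.  [the storage bay: the beetle, the cricket, the snake, the toad | the lab module: the fly]
5. Engineer goes to the lab module with the toad.  [the storage bay: the beetle, the cricket, the snake | the lab module: the fly, the toad]
6. Engineer goes back to the storage bay alone.  [the storage bay: the beetle, the cricket, the snake | the lab module: the fly, the toad]
7. Engineer goes to the lab module with the beetle.  [the storage bay: the cricket, the snake | the lab module: the beetle, the fly, the toad]
8. Engineer goes back to the storage bay alone.  [the storage bay: the cricket, the snake | the lab module: the beetle, the fly, the toad]
9. Engineer goes to the lab module with the cricket.  [the storage bay: the snake | the lab module: the beetle, the cricket, the fly, the toad]
10. Engineer goes back to the storage bay alone.  [the storage bay: the snake | the lab module: the beetle, the cricket, the fly, the toad]
11. Engineer goes to the lab module with the snake.  [the storage bay: — | the lab module: the beetle, the cricket, the fly, the snake, the toad]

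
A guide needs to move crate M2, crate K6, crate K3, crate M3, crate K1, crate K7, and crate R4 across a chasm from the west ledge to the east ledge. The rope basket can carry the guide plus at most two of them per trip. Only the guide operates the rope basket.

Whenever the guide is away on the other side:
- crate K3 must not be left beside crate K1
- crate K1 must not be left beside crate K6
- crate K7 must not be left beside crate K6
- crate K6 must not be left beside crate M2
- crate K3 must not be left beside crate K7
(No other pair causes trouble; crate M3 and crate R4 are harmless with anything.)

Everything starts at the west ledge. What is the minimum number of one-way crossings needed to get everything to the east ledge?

9

Counting alone: the guide can take at most 2 across per trip to the east ledge, so moving all 7 needs at least 4 loaded trips out, with a return between consecutive ones — at least 7 crossings.
The safety rule pushes this higher. Following every safe sequence of crossings, the most of the 7 that can be at the east ledge as the rope basket arrives there on crossing 7 is 6 — never all 7.
So no plan with fewer than 9 crossings exists, and this one achieves 9:
1. Guide goes to the east ledge with crate K3 and crate K6.  [the west ledge: crate K1, crate K7, crate M2, crate M3, crate R4 | the east ledge: crate K3, crate K6]
2. Guide goes back to the west ledge alone.  [the west ledge: crate K1, crate K7, crate M2, crate M3, crate R4 | the east ledge: crate K3, crate K6]
3. Guide goes to the east ledge with crate M2.  [the west ledge: crate K1, crate K7, crate M3, crate R4 | the east ledge: crate K3, crate K6, crate M2]
4. Guide goes back to the west ledge with crate K6.  [the west ledge: crate K1, crate K6, crate K7, crate M3, crate R4 | the east ledge: crate K3, crate M2]
5. Guide goes to the east ledge with crate K1 and crate K7.  [the west ledge: crate K6, crate M3, crate R4 | the east ledge: crate K1, crate K3, crate K7, crate M2]
6. Guide goes back to the west ledge with crate K3.  [the west ledge: crate K3, crate K6, crate M3, crate R4 | the east ledge: crate K1, crate K7, crate M2]
7. Guide goes to the east ledge with crate M3 and crate R4.  [the west ledge: crate K3, crate K6 | the east ledge: crate K1, crate K7, crate M2, crate M3, crate R4]
8. Guide goes back to the west ledge alone.  [the west ledge: crate K3, crate K6 | the east ledge: crate K1, crate K7, crate M2, crate M3, crate R4]
9. Guide goes to the east ledge with crate K3 and crate K6.  [the west ledge: — | the east ledge: crate K1, crate K3, crate K6, crate K7, crate M2, crate M3, crate R4]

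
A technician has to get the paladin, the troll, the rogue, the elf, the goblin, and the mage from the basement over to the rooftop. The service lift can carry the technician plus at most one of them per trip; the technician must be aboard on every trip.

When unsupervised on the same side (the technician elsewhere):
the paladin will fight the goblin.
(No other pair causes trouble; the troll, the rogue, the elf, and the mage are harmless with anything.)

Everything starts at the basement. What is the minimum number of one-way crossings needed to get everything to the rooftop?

11

Counting alone: the technician can take at most 1 across per trip to the rooftop, so moving all 6 needs at least 6 loaded trips out, with a return between consecutive ones — at least 11 crossings.
The plan below uses exactly 11 crossings, so it is optimal:
1. Technician goes to the rooftop with the paladin.
2. Technician goes back to the basement alone.
3. Technician goes to the rooftop with the troll.
4. Technician goes back to the basement alone.
5. Technician goes to the rooftop with the rogue.
6. Technician goes back to the basement alone.
7. Technician goes to the rooftop with the elf.
8. Technician goes back to the basement alone.
9. Technician goes to the rooftop with the mage.
10. Technician goes back to the basement alone.
11. Technician goes to the rooftop with the goblin.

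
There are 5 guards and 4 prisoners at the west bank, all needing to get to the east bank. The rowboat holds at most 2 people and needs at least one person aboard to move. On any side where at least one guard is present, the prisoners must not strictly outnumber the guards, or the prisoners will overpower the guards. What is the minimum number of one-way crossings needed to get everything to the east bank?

15

Counting alone: each trip to the east bank takes at most 2 across and each return brings at least 1 back, so after t trips out (and t−1 returns) at most 2t − (t−1) of the 9 are across; that first reaches 9 at t = 8, so at least 15 crossings are needed.
The plan below uses exactly 15 crossings, so it is optimal:
1. 2 prisoners → the east bank.  (the west bank: 5G 2P; the east bank: 0G 2P)
2. 1 prisoner ← the west bank.  (the west bank: 5G 3P; the east bank: 0G 1P)
3. 2 prisoners → the east bank.  (the west bank: 5G 1P; the east bank: 0G 3P)
4. 1 prisoner ← the west bank.  (the west bank: 5G 2P; the east bank: 0G 2P)
5. 2 guards → the east bank.  (the west bank: 3G 2P; the east bank: 2G 2P)
6. 1 prisoner ← the west bank.  (the west bank: 3G 3P; the east bank: 2G 1P)
7. 1 guard and 1 prisoner → the east bank.  (the west bank: 2G 2P; the east bank: 3G 2P)
8. 1 guard ← the west bank.  (the west bank: 3G 2P; the east bank: 2G 2P)
9. 1 guard and 1 prisoner → the east bank.  (the west bank: 2G 1P; the east bank: 3G 3P)
10. 1 prisoner ← the west bank.  (the west bank: 2G 2P; the east bank: 3G 2P)
11. 1 guard and 1 prisoner → the east bank.  (the west bank: 1G 1P; the east bank: 4G 3P)
12. 1 guard ← the west bank.  (the west bank: 2G 1P; the east bank: 3G 3P)
13. 1 guard and 1 prisoner → the east bank.  (the west bank: 1G 0P; the east bank: 4G 4P)
14. 1 prisoner ← the west bank.  (the west bank: 1G 1P; the east bank: 4G 3P)
15. 1 guard and 1 prisoner → the east bank.  (the west bank: 0G 0P; the east bank: 5G 4P)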